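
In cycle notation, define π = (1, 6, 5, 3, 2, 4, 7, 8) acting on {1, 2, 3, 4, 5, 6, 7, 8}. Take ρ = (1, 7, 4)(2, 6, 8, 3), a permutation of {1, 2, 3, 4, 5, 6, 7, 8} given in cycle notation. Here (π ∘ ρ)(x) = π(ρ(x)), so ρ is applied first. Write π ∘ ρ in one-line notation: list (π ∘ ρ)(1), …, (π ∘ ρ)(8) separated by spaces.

8 5 4 6 3 1 7 2

(π ∘ ρ)(x) = π(ρ(x)). Computing each image: π(ρ(1)) = π(7) = 8, π(ρ(2)) = π(6) = 5, π(ρ(3)) = π(2) = 4, π(ρ(4)) = π(1) = 6, π(ρ(5)) = π(5) = 3, π(ρ(6)) = π(8) = 1, π(ρ(7)) = π(4) = 7, π(ρ(8)) = π(3) = 2.
Hence π ∘ ρ = [8 5 4 6 3 1 7 2].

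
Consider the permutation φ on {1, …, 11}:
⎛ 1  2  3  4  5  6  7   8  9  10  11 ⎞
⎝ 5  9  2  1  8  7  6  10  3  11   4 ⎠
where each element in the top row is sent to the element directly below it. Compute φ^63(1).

Tracing 1 → 5 → … returns to 1 after 6 steps, so 1 lies in a 6-cycle (1 5 8 10 11 4).
On a 6-cycle, φ^6 is the identity, so φ^63 = φ^3 there (63 ≡ 3 mod 6).
Advancing 3 steps from 1: 1 → 5 → 8 → 10.

10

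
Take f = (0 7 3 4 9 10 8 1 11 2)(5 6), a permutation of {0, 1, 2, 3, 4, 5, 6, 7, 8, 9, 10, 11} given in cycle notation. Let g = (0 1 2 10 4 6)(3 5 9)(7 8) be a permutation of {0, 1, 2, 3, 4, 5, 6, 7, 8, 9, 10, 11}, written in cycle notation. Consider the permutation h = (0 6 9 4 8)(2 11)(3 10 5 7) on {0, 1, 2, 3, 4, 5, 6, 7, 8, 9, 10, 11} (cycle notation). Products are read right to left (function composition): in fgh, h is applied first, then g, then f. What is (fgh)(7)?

6

(fgh)(7) = f(g(h(7))). h(7) = 3, then g(3) = 5, then f(5) = 6, so the result is 6.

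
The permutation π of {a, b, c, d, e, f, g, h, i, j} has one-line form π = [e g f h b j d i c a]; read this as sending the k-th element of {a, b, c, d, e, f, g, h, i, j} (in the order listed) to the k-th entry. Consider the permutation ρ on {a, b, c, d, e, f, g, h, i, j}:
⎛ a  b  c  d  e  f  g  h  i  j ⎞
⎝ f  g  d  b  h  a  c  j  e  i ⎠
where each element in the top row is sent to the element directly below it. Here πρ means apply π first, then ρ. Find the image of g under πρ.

b

First apply π: π(g) = d, then ρ(d) = b. Thus (πρ)(g) = b.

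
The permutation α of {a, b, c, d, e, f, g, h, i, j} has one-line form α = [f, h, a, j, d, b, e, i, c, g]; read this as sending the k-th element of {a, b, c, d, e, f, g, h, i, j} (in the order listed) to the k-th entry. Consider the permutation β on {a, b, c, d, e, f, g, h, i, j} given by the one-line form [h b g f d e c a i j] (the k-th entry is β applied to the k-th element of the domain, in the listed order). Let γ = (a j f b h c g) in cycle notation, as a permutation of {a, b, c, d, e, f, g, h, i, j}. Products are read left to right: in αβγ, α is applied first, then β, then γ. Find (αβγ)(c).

c

Chase c: α(c) = a; β(a) = h; γ(h) = c. Hence (αβγ)(c) = c.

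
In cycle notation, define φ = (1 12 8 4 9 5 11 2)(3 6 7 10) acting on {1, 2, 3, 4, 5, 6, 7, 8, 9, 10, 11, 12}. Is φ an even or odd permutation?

The cycle lengths are 8, 4.
A cycle of length ℓ contributes ℓ−1 transpositions, so φ is a product of 7 + 3 = 10 transpositions — even.

even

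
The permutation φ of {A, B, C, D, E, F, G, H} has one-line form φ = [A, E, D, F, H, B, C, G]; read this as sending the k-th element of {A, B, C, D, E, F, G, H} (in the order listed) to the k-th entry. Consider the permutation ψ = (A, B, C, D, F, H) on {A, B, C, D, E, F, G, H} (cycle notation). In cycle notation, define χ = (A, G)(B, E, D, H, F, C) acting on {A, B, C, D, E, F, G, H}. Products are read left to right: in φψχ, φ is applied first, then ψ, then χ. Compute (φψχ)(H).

A

Chase H: φ(H) = G; ψ(G) = G; χ(G) = A. Hence (φψχ)(H) = A.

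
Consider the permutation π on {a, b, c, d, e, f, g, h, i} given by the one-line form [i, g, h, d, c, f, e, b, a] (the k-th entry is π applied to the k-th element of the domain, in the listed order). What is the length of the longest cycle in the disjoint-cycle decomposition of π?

Decomposing into disjoint cycles gives (a, i)(b, g, e, c, h); the longest has length 5.

5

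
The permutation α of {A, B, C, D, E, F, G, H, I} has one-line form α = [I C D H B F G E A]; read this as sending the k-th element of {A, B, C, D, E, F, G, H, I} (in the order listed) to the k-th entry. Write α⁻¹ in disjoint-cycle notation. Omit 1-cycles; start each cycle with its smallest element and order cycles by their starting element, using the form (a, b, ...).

(A, I)(B, E, H, D, C)

First write α in disjoint cycles: (A, I)(B, C, D, H, E).
The inverse reverses every cycle; in canonical form, α⁻¹ = (A, I)(B, E, H, D, C).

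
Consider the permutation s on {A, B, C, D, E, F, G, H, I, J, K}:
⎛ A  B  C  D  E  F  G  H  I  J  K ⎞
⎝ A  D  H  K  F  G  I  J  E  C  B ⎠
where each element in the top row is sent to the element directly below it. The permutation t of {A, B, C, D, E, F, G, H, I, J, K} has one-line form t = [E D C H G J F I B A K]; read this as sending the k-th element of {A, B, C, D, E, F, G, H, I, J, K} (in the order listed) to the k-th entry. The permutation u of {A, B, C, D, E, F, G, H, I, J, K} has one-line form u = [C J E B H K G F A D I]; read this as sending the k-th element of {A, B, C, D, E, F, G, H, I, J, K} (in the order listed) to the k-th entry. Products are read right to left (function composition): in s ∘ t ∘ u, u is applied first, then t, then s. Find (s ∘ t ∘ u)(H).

C

Chase H: u(H) = F; t(F) = J; s(J) = C. Hence (s ∘ t ∘ u)(H) = C.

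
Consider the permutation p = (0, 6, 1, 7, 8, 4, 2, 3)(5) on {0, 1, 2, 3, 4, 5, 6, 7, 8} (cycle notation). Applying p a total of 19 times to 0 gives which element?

0 lies in the 8-cycle (0, 6, 1, 7, 8, 4, 2, 3).
On an 8-cycle, p^8 is the identity, so p^19 = p^3 there (19 ≡ 3 mod 8).
Advancing 3 steps from 0: 0 → 6 → 1 → 7.

7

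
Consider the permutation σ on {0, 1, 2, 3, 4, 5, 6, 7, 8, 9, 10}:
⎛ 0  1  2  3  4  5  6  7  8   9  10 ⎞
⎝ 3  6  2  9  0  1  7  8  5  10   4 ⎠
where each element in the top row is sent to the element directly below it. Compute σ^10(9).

9

Tracing 9 → 10 → … returns to 9 after 5 steps, so 9 lies in a 5-cycle (0 3 9 10 4).
Since the cycle has length 5, σ^10 acts on it the same as σ^0 (10 mod 5 = 0).
So σ^10(9) = 9.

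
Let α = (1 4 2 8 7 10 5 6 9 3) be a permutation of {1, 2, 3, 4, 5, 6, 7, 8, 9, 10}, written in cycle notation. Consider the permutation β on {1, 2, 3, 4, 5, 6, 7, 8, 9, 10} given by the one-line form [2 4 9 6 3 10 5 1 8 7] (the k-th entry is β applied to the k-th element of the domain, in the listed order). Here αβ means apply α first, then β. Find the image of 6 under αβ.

8

First apply α: α(6) = 9, then β(9) = 8. Thus (αβ)(6) = 8.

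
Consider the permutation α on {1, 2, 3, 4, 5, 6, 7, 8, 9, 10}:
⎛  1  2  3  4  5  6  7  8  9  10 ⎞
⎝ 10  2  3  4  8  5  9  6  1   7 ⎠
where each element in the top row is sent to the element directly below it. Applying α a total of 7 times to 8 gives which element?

6

Tracing 8 → 6 → … returns to 8 after 3 steps, so 8 lies in a 3-cycle (5, 8, 6).
Powers repeat with period 3 on this cycle, and 7 mod 3 = 1, so α^7(8) = α^1(8).
Stepping 1 place around the cycle: 8 → 6.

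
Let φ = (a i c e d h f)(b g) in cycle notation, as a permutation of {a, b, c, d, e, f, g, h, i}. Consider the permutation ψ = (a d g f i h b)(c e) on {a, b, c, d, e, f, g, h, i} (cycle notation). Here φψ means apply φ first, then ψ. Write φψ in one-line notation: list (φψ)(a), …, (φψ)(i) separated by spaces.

h f c b g d a i e

Chase each element through φ then ψ: a → i → h; b → g → f; c → e → c; d → h → b; e → d → g; f → a → d; g → b → a; h → f → i; i → c → e.
So φψ in one-line form is h f c b g d a i e.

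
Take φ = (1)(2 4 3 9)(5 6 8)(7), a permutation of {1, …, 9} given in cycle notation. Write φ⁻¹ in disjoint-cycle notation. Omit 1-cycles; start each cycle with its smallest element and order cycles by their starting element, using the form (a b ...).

Inverting a permutation written in cycle notation just reverses the order within every cycle.
After reversing and putting each cycle's least element first, φ⁻¹ = (2 9 3 4)(5 8 6).

(2 9 3 4)(5 8 6)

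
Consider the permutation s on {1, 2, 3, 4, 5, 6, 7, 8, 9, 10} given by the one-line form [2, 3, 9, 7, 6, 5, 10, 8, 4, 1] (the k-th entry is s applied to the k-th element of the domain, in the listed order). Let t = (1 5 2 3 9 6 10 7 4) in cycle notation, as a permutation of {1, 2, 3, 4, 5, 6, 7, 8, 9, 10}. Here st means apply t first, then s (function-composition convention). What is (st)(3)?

(st)(3) = s(t(3)). t(3) = 9, then s(9) = 4. So (st)(3) = 4.

4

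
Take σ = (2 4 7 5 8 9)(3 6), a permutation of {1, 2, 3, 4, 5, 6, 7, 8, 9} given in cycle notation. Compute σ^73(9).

9 lies in the 6-cycle (2 4 7 5 8 9).
Since the cycle has length 6, σ^73 acts on it the same as σ^1 (73 mod 6 = 1).
Stepping 1 place around the cycle: 9 → 2.

2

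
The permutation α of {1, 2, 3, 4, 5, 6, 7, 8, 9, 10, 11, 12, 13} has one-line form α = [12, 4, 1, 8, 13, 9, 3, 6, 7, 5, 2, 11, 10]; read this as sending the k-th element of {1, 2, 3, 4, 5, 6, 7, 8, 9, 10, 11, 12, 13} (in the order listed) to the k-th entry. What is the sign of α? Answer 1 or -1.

In disjoint-cycle form the cycle lengths are 10, 3.
A cycle of length ℓ contributes ℓ−1 transpositions, so α is a product of 9 + 2 = 11 transpositions — odd.

-1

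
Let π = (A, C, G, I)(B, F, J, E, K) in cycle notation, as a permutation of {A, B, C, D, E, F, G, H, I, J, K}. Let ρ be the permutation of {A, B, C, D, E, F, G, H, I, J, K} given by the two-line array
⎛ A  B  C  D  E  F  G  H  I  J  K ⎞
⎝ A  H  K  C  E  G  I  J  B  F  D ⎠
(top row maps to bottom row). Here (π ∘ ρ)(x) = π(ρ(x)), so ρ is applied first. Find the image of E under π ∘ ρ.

K

First apply ρ: ρ(E) = E, then π(E) = K. Thus (π ∘ ρ)(E) = K.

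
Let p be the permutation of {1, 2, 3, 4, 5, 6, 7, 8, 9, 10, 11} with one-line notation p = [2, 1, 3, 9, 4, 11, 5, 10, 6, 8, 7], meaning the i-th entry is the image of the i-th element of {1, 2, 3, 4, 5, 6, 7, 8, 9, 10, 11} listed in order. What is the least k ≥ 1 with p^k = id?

Decomposing into disjoint cycles gives cycle lengths 6, 2, 2, 1.
The order of p is the least common multiple of its cycle lengths: lcm(6, 2, 2) = 6.

6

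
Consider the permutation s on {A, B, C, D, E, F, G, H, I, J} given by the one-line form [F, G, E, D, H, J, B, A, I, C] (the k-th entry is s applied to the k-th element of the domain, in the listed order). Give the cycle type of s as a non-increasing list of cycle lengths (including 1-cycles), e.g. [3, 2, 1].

The disjoint cycles are (A, F, J, C, E, H)(B, G)(D)(I), with lengths 6, 2, 1, 1 in non-increasing order.

[6, 2, 1, 1]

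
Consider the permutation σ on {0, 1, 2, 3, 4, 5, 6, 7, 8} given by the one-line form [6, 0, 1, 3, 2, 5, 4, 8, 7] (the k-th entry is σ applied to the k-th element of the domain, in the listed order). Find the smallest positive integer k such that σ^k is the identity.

Writing σ as disjoint cycles, the cycle lengths are 5, 2, 1, 1.
The order of σ is the least common multiple of its cycle lengths: lcm(5, 2) = 10.

10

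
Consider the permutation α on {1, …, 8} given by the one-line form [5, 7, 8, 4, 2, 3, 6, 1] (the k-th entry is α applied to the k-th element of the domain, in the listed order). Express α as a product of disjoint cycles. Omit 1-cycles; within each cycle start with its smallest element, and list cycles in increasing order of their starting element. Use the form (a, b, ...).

(1, 5, 2, 7, 6, 3, 8)

Start at 1 and follow images: 1 → 5 → 2 → 7 → 6 → 3 → 8 → 1, giving the cycle (1, 5, 2, 7, 6, 3, 8).
Repeating from the next unused element and collecting all non-trivial cycles gives (1, 5, 2, 7, 6, 3, 8).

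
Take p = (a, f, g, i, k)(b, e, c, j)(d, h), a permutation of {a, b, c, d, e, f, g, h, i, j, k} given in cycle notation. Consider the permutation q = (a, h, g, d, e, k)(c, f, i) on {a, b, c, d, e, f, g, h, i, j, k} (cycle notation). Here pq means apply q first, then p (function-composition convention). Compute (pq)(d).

(pq)(d) = p(q(d)). q(d) = e, then p(e) = c. So (pq)(d) = c.

c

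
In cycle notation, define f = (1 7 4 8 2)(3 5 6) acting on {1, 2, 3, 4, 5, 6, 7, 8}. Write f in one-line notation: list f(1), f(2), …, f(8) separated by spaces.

7 1 5 8 6 3 4 2

Reading each image from the cycles: 1→7, 2→1, 3→5, 4→8, 5→6, 6→3, 7→4, 8→2.
So the one-line form is 7 1 5 8 6 3 4 2.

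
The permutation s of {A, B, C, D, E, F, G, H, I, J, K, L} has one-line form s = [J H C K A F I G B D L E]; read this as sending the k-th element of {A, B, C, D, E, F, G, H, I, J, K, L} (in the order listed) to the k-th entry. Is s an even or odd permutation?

In disjoint-cycle form the cycle lengths are 6, 4, 1, 1.
A cycle is odd iff its length is even; s has 2 even-length cycles, so sgn(s) = (−1)^2 and s is even.

even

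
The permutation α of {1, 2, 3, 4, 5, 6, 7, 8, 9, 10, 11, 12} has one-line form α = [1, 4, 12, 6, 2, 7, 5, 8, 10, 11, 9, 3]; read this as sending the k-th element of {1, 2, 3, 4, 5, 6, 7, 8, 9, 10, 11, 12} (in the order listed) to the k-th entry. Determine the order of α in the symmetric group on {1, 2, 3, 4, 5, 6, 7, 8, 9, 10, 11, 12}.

Decomposing into disjoint cycles gives cycle lengths 5, 3, 2, 1, 1.
The order of α is the least common multiple of its cycle lengths: lcm(5, 3, 2) = 30.

30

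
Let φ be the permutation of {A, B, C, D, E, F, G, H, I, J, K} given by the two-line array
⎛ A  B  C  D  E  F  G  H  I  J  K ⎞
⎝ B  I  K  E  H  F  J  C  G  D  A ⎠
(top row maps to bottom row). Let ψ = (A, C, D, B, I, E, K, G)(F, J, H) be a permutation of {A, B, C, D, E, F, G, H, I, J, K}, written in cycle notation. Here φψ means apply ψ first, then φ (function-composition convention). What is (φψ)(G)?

ψ(G) = A, then φ(A) = B; composing gives (φψ)(G) = B.

B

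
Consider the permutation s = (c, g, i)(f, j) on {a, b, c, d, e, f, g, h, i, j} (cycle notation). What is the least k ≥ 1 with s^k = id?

6

The cycle type of s is (3, 2, 1, 1, 1, 1, 1).
Since disjoint cycles commute, ord(s) = lcm(3, 2) = 6.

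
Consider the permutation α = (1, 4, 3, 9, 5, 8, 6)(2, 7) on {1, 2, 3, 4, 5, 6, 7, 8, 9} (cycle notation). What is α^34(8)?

5

8 lies in the 7-cycle (1, 4, 3, 9, 5, 8, 6).
Since the cycle has length 7, α^34 acts on it the same as α^6 (34 mod 7 = 6).
Advancing 6 steps from 8: 8 → 6 → 1 → 4 → 3 → 9 → 5.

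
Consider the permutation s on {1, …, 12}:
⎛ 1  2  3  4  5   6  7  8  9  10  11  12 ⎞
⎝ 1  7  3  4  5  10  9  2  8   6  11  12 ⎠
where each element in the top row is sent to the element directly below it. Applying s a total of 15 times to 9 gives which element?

7

Tracing 9 → 8 → … returns to 9 after 4 steps, so 9 lies in a 4-cycle (2, 7, 9, 8).
Since the cycle has length 4, s^15 acts on it the same as s^3 (15 mod 4 = 3).
Stepping 3 places around the cycle: 9 → 8 → 2 → 7.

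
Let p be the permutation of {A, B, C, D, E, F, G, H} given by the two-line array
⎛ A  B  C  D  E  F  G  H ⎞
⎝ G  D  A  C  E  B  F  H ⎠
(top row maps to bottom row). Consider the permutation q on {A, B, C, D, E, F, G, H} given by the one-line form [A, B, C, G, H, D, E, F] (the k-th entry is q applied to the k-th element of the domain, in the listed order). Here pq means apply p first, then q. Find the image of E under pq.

p(E) = E, then q(E) = H; composing gives (pq)(E) = H.

H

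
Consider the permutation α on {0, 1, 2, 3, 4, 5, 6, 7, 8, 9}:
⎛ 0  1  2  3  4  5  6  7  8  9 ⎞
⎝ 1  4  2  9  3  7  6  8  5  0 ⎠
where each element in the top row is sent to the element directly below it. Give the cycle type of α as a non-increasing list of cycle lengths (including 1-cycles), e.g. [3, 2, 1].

The disjoint cycles are (0 1 4 3 9)(2)(5 7 8)(6), with lengths 5, 3, 1, 1 in non-increasing order.

[5, 3, 1, 1]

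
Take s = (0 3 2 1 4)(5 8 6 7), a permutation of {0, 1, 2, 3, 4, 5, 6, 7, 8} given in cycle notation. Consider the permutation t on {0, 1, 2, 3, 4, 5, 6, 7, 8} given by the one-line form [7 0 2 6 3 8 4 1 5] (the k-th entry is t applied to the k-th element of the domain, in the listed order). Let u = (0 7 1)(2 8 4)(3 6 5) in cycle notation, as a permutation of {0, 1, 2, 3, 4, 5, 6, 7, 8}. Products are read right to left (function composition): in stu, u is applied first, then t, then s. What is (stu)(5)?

(stu)(5) = s(t(u(5))). u(5) = 3, then t(3) = 6, then s(6) = 7, so the result is 7.

7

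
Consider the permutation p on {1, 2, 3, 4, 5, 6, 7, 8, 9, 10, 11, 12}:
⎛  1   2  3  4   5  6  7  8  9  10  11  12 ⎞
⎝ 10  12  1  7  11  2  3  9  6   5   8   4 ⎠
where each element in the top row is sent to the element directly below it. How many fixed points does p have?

No element satisfies p(x) = x, so there are 0 fixed points.

0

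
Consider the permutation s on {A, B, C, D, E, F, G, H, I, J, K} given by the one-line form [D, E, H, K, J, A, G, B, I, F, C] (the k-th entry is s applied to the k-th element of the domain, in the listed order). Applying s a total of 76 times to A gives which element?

H

Tracing A → D → … returns to A after 9 steps, so A lies in a 9-cycle (A D K C H B E J F).
Powers repeat with period 9 on this cycle, and 76 mod 9 = 4, so s^76(A) = s^4(A).
Stepping 4 places around the cycle: A → D → K → C → H.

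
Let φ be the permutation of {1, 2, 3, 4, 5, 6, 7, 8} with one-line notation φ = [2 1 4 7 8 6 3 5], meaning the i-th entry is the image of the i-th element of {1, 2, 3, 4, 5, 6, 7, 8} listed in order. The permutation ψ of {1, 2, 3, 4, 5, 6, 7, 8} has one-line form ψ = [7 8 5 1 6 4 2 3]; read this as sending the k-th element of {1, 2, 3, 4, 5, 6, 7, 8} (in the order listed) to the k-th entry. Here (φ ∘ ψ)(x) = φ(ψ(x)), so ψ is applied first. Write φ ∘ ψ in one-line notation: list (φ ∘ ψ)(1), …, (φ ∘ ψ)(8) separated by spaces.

3 5 8 2 6 7 1 4

For each element, apply ψ then φ: 1 → 7 → 3; 2 → 8 → 5; 3 → 5 → 8; 4 → 1 → 2; 5 → 6 → 6; 6 → 4 → 7; 7 → 2 → 1; 8 → 3 → 4.
Collecting the images, φ ∘ ψ = [3 5 8 2 6 7 1 4].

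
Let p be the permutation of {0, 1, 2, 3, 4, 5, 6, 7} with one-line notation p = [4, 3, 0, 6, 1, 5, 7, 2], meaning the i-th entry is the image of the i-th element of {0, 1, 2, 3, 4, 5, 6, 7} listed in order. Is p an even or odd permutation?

even

In disjoint-cycle form the cycle lengths are 7, 1.
A cycle is odd iff its length is even; p has 0 even-length cycles, so sgn(p) = (−1)^0 and p is even.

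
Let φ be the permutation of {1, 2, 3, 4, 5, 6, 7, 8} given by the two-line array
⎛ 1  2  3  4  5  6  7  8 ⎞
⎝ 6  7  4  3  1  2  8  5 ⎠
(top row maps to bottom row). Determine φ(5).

The entry below 5 in the array is 1, so φ(5) = 1.

1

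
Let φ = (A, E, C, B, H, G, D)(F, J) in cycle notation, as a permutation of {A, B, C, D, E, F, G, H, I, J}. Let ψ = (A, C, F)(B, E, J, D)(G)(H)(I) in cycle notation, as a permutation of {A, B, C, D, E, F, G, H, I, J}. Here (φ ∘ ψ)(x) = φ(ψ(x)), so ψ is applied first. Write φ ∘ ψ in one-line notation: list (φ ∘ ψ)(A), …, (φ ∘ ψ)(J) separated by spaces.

(φ ∘ ψ)(x) = φ(ψ(x)). Computing each image: φ(ψ(A)) = φ(C) = B, φ(ψ(B)) = φ(E) = C, φ(ψ(C)) = φ(F) = J, φ(ψ(D)) = φ(B) = H, φ(ψ(E)) = φ(J) = F, φ(ψ(F)) = φ(A) = E, φ(ψ(G)) = φ(G) = D, φ(ψ(H)) = φ(H) = G, φ(ψ(I)) = φ(I) = I, φ(ψ(J)) = φ(D) = A.
Hence φ ∘ ψ = [B C J H F E D G I A].

B C J H F E D G I A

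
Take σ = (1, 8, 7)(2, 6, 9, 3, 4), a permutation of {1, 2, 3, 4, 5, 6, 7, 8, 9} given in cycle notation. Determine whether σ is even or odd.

The cycle lengths are 5, 3, 1.
A cycle is odd iff its length is even; σ has 0 even-length cycles, so sgn(σ) = (−1)^0 and σ is even.

even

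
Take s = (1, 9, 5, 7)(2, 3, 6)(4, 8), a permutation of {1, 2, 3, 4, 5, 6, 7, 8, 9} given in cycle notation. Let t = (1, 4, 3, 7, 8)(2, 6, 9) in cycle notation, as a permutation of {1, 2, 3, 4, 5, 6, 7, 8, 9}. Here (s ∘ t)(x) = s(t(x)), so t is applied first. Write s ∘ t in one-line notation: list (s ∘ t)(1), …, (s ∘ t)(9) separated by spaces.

8 2 1 6 7 5 4 9 3

For each element, apply t then s: 1 → 4 → 8; 2 → 6 → 2; 3 → 7 → 1; 4 → 3 → 6; 5 → 5 → 7; 6 → 9 → 5; 7 → 8 → 4; 8 → 1 → 9; 9 → 2 → 3.
Collecting the images, s ∘ t = [8 2 1 6 7 5 4 9 3].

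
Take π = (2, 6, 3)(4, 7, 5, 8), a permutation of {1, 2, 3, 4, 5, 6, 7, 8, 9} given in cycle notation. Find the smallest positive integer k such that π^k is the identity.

The disjoint cycles have lengths 4, 3, 1, 1.
Since disjoint cycles commute, ord(π) = lcm(4, 3) = 12.

12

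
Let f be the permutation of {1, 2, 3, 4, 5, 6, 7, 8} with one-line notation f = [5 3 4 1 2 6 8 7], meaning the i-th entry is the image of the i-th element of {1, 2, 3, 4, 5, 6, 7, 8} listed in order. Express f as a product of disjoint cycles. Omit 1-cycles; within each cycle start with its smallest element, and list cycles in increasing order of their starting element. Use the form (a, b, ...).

(1, 5, 2, 3, 4)(7, 8)

From 1: 1 → 5 → 2 → 3 → 4 → 1, closing the cycle (1, 5, 2, 3, 4).
Continuing from each remaining unvisited element yields (1, 5, 2, 3, 4)(7, 8).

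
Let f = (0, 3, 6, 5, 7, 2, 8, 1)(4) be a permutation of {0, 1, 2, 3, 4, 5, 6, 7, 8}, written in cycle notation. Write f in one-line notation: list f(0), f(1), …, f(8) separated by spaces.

3 0 8 6 4 7 5 2 1

Reading each image from the cycles: 0↦3, 1↦0, 2↦8, 3↦6, 4↦4, 5↦7, 6↦5, 7↦2, 8↦1.
Listing these in domain order gives 3 0 8 6 4 7 5 2 1.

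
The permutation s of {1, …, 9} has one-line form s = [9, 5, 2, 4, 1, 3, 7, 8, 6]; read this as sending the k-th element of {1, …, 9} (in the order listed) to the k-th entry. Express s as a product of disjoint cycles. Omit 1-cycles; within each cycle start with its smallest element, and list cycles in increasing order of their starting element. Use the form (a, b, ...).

From 1: 1 → 9 → 6 → 3 → 2 → 5 → 1, closing the cycle (1, 9, 6, 3, 2, 5).
Continuing from each remaining unvisited element yields (1, 9, 6, 3, 2, 5).

(1, 9, 6, 3, 2, 5)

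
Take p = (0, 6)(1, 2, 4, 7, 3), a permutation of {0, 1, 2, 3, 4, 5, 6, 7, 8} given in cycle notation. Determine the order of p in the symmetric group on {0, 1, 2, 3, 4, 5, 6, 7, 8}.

The disjoint cycles have lengths 5, 2, 1, 1.
The order is lcm(5, 2) = 10.

10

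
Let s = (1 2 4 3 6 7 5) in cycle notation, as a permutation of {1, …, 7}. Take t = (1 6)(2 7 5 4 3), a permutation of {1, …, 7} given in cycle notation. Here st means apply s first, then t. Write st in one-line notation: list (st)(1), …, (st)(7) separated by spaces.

(st)(x) = t(s(x)). Computing each image: t(s(1)) = t(2) = 7, t(s(2)) = t(4) = 3, t(s(3)) = t(6) = 1, t(s(4)) = t(3) = 2, t(s(5)) = t(1) = 6, t(s(6)) = t(7) = 5, t(s(7)) = t(5) = 4.
Hence st = [7 3 1 2 6 5 4].

7 3 1 2 6 5 4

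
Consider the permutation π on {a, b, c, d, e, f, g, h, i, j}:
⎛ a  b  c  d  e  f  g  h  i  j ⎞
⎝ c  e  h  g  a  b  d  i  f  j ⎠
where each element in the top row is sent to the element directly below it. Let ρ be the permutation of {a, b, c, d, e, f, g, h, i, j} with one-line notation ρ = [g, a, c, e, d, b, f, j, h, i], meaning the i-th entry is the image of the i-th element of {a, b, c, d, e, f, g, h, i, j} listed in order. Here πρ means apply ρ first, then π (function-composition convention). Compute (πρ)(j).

f

(πρ)(j) = π(ρ(j)). ρ(j) = i, then π(i) = f. So (πρ)(j) = f.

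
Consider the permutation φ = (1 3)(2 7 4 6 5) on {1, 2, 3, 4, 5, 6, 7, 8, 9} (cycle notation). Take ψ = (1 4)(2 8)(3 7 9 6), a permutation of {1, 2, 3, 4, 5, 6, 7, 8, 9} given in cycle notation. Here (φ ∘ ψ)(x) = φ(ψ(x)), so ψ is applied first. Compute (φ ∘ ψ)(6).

1

ψ(6) = 3, then φ(3) = 1; composing gives (φ ∘ ψ)(6) = 1.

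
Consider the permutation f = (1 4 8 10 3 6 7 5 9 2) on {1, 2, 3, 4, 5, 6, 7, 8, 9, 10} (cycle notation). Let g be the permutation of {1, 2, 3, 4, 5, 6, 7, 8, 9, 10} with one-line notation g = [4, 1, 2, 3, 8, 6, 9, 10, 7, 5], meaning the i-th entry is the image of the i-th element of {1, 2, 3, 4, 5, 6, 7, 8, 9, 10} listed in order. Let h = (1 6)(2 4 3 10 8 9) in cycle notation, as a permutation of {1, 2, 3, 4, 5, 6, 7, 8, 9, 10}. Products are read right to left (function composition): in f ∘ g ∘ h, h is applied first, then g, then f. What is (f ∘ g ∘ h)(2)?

6

Chase 2: h(2) = 4; g(4) = 3; f(3) = 6. Hence (f ∘ g ∘ h)(2) = 6.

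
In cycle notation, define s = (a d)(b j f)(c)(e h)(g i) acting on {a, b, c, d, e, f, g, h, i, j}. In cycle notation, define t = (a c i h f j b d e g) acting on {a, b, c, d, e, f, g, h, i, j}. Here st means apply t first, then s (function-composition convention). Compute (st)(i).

e

t(i) = h, then s(h) = e; composing gives (st)(i) = e.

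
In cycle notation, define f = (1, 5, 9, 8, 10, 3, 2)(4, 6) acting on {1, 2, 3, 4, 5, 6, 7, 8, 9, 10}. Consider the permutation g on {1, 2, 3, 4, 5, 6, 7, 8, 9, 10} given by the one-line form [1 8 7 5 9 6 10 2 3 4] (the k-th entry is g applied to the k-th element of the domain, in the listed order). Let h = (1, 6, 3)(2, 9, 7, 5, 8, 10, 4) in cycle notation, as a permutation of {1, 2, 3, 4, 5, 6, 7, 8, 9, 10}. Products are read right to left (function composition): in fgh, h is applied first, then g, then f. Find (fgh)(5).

Chase 5: h(5) = 8; g(8) = 2; f(2) = 1. Hence (fgh)(5) = 1.

1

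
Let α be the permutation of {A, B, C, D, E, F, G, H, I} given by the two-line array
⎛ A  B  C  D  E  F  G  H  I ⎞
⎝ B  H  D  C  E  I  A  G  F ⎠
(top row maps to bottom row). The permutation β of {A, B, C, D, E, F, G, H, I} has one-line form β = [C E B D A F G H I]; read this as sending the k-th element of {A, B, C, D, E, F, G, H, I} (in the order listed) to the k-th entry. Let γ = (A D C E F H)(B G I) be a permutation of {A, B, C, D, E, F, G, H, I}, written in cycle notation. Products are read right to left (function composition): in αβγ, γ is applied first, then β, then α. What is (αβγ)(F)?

G

Chase F: γ(F) = H; β(H) = H; α(H) = G. Hence (αβγ)(F) = G.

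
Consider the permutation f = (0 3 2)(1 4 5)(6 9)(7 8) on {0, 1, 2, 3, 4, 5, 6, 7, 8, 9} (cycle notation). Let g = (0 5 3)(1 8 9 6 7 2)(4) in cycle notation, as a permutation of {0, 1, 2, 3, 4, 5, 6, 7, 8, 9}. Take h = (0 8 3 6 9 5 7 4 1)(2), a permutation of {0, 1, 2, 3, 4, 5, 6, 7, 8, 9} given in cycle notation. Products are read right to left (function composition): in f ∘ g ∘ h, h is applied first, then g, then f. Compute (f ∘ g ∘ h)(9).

2

Chase 9: h(9) = 5; g(5) = 3; f(3) = 2. Hence (f ∘ g ∘ h)(9) = 2.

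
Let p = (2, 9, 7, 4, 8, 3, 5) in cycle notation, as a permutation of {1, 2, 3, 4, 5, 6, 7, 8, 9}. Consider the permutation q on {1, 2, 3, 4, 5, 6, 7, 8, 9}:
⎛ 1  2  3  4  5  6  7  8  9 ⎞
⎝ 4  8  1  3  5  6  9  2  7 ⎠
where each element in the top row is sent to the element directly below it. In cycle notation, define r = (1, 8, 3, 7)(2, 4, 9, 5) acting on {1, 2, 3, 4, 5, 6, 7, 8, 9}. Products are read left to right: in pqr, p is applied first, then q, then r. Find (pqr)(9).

5

Chase 9: p(9) = 7; q(7) = 9; r(9) = 5. Hence (pqr)(9) = 5.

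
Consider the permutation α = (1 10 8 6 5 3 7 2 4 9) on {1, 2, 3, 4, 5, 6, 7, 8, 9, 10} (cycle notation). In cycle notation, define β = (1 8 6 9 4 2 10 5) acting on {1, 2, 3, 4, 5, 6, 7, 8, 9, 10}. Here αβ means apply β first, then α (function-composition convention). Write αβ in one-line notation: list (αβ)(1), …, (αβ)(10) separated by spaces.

(αβ)(x) = α(β(x)). Computing each image: α(β(1)) = α(8) = 6, α(β(2)) = α(10) = 8, α(β(3)) = α(3) = 7, α(β(4)) = α(2) = 4, α(β(5)) = α(1) = 10, α(β(6)) = α(9) = 1, α(β(7)) = α(7) = 2, α(β(8)) = α(6) = 5, α(β(9)) = α(4) = 9, α(β(10)) = α(5) = 3.
Hence αβ = [6 8 7 4 10 1 2 5 9 3].

6 8 7 4 10 1 2 5 9 3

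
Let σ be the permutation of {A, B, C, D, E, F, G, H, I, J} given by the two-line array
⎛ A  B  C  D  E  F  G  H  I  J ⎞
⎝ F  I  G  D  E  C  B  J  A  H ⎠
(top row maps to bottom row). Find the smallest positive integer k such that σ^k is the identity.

6

Decomposing into disjoint cycles gives cycle lengths 6, 2, 1, 1.
The order is lcm(6, 2) = 6.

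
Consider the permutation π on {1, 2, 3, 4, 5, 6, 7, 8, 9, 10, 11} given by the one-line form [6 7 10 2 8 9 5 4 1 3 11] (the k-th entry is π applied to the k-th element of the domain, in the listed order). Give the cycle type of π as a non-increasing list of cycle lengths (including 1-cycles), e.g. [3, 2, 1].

[5, 3, 2, 1]

The disjoint cycles are (1, 6, 9)(2, 7, 5, 8, 4)(3, 10)(11), with lengths 5, 3, 2, 1 in non-increasing order.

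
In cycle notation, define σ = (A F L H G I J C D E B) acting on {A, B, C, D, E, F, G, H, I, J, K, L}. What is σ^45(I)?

I lies in the 11-cycle (A F L H G I J C D E B).
Powers repeat with period 11 on this cycle, and 45 mod 11 = 1, so σ^45(I) = σ^1(I).
Advancing 1 step from I: I → J.

J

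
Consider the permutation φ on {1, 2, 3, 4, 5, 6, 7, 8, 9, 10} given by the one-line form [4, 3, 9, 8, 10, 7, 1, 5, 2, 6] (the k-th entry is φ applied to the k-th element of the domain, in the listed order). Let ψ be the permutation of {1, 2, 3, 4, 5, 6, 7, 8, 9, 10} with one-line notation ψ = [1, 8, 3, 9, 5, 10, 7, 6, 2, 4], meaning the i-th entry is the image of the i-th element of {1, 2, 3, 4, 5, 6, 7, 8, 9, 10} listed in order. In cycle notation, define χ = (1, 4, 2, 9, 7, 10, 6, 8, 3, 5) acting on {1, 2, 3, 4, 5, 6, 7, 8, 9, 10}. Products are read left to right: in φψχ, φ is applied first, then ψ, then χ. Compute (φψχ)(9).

(φψχ)(9) = χ(ψ(φ(9))). φ(9) = 2, then ψ(2) = 8, then χ(8) = 3, so the result is 3.

3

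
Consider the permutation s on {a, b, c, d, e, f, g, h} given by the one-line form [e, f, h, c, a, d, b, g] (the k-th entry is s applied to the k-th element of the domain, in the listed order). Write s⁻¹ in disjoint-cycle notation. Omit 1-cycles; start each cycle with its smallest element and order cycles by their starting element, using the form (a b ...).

The cycle decomposition of s is (a e)(b f d c h g).
Reversing each cycle (and rotating so the smallest element leads) gives s⁻¹ = (a e)(b g h c d f).

(a e)(b g h c d f)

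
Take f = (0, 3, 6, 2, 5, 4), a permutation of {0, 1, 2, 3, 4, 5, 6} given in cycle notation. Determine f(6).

2

Within (0, 3, 6, 2, 5, 4), 6 ↦ 2.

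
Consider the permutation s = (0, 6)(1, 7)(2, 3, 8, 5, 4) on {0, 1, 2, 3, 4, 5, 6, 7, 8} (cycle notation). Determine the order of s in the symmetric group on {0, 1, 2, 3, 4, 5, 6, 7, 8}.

10

The disjoint cycles have lengths 5, 2, 2.
The order of s is the least common multiple of its cycle lengths: lcm(5, 2, 2) = 10.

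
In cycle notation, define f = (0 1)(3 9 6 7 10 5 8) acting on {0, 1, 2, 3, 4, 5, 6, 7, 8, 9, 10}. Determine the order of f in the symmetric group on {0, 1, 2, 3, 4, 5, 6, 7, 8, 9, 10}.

14

The disjoint cycles have lengths 7, 2, 1, 1.
The order is lcm(7, 2) = 14.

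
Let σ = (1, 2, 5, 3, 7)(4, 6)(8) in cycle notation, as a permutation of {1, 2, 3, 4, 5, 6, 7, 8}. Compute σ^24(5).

5 lies in the 5-cycle (1, 2, 5, 3, 7).
Since the cycle has length 5, σ^24 acts on it the same as σ^4 (24 mod 5 = 4).
Advancing 4 steps from 5: 5 → 3 → 7 → 1 → 2.

2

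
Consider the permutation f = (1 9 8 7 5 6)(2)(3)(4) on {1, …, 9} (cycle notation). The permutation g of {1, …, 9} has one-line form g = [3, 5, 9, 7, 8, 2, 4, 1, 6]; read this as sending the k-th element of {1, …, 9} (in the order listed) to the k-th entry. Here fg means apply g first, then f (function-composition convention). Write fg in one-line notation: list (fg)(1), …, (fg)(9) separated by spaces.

3 6 8 5 7 2 4 9 1

For each element, apply g then f: 1 → 3 → 3; 2 → 5 → 6; 3 → 9 → 8; 4 → 7 → 5; 5 → 8 → 7; 6 → 2 → 2; 7 → 4 → 4; 8 → 1 → 9; 9 → 6 → 1.
So fg in one-line form is 3 6 8 5 7 2 4 9 1.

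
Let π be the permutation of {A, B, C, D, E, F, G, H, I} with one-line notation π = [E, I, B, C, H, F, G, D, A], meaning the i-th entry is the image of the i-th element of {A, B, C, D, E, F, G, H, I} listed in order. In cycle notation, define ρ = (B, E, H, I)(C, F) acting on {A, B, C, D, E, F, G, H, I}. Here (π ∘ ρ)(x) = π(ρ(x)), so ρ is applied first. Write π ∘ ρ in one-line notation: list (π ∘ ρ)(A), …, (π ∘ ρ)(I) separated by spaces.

E H F C D B G A I

Chase each element through ρ then π: A → A → E; B → E → H; C → F → F; D → D → C; E → H → D; F → C → B; G → G → G; H → I → A; I → B → I.
So π ∘ ρ in one-line form is E H F C D B G A I.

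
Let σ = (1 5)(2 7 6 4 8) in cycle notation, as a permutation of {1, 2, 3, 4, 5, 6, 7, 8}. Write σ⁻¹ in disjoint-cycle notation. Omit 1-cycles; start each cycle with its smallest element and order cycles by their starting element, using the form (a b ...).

The inverse reverses each cycle.
After reversing and putting each cycle's least element first, σ⁻¹ = (1 5)(2 8 4 6 7).

(1 5)(2 8 4 6 7)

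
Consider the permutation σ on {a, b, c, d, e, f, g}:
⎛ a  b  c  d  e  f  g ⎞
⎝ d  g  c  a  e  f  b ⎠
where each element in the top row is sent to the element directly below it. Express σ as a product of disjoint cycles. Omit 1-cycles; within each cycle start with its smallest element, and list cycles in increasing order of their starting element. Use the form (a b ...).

Iterating σ from a gives a → d → a; that is the 2-cycle (a d).
Continuing from each remaining unvisited element yields (a d)(b g).

(a d)(b g)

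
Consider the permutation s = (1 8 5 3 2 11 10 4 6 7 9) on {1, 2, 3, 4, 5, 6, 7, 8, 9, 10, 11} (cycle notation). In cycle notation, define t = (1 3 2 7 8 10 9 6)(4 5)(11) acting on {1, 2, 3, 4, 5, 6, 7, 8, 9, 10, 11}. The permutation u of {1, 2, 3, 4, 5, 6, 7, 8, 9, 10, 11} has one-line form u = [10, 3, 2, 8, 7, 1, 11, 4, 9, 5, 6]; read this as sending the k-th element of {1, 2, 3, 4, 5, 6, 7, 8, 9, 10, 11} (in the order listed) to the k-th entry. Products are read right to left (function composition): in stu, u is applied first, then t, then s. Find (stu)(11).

8

Apply the permutations in order: u(11) = 6, then t(6) = 1, then s(1) = 8. So (stu)(11) = 8.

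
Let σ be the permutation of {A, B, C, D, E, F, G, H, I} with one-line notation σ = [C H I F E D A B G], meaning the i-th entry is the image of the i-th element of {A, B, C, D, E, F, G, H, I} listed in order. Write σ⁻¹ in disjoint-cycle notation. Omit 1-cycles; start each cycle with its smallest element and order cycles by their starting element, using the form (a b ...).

The cycle decomposition of σ is (A C I G)(B H)(D F).
The inverse reverses every cycle; in canonical form, σ⁻¹ = (A G I C)(B H)(D F).

(A G I C)(B H)(D F)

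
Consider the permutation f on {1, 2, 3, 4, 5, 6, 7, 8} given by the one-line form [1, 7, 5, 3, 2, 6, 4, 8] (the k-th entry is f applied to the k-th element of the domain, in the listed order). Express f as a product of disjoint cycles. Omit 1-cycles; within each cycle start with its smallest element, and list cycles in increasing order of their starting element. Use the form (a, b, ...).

(2, 7, 4, 3, 5)

From 2: 2 → 7 → 4 → 3 → 5 → 2, closing the cycle (2, 7, 4, 3, 5).
Continuing from each remaining unvisited element yields (2, 7, 4, 3, 5).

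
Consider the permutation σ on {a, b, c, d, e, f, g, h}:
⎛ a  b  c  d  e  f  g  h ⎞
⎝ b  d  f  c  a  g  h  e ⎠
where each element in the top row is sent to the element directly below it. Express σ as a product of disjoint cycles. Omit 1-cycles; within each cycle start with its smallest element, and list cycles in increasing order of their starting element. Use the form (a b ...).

(a b d c f g h e)

Iterating σ from a gives a → b → d → c → f → g → h → e → a; that is the 8-cycle (a b d c f g h e).
Continuing from each remaining unvisited element yields (a b d c f g h e).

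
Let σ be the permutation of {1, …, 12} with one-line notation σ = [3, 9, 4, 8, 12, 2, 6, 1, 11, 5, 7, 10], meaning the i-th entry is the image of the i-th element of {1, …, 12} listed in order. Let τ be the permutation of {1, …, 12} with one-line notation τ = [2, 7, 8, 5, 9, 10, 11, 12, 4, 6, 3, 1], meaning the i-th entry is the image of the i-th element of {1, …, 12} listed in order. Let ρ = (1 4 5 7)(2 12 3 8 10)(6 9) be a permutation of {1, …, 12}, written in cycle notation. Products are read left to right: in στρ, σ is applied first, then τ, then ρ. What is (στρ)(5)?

4

Apply the permutations in order: σ(5) = 12, then τ(12) = 1, then ρ(1) = 4. So (στρ)(5) = 4.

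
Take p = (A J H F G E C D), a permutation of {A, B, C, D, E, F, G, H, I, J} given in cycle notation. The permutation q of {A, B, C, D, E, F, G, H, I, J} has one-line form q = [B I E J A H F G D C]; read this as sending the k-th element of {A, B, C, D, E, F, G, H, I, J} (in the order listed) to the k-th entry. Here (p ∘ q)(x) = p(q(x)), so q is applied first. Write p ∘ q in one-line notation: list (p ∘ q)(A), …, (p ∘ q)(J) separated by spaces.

(p ∘ q)(x) = p(q(x)). Computing each image: p(q(A)) = p(B) = B, p(q(B)) = p(I) = I, p(q(C)) = p(E) = C, p(q(D)) = p(J) = H, p(q(E)) = p(A) = J, p(q(F)) = p(H) = F, p(q(G)) = p(F) = G, p(q(H)) = p(G) = E, p(q(I)) = p(D) = A, p(q(J)) = p(C) = D.
Hence p ∘ q = [B I C H J F G E A D].

B I C H J F G E A D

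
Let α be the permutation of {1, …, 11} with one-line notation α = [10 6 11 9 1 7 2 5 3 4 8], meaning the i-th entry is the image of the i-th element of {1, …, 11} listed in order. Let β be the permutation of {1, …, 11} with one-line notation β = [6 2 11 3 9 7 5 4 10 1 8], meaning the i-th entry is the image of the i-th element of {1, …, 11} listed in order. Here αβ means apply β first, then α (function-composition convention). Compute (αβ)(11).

5

First apply β: β(11) = 8, then α(8) = 5. Thus (αβ)(11) = 5.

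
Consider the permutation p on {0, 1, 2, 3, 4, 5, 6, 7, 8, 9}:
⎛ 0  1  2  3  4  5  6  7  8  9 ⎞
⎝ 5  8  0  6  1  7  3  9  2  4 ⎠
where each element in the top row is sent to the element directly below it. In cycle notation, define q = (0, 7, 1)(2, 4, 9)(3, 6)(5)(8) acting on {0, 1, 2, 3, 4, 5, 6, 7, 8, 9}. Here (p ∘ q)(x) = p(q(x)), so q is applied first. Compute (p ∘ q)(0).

9

First apply q: q(0) = 7, then p(7) = 9. Thus (p ∘ q)(0) = 9.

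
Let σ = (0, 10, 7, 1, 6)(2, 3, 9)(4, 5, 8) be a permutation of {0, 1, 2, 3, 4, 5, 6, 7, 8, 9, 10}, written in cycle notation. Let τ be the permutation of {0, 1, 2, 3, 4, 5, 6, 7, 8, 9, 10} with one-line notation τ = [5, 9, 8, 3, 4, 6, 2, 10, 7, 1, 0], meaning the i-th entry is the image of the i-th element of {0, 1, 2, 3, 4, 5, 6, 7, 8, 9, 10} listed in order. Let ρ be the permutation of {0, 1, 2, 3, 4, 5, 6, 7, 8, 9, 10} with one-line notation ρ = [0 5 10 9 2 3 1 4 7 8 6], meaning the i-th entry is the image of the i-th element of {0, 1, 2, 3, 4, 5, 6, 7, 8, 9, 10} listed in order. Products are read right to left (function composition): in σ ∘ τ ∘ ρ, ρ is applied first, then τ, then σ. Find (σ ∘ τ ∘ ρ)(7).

5

Chase 7: ρ(7) = 4; τ(4) = 4; σ(4) = 5. Hence (σ ∘ τ ∘ ρ)(7) = 5.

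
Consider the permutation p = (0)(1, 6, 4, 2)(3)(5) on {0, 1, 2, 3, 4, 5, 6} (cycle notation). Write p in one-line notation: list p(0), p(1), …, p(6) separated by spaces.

Image by image: 0↦0, 1↦6, 2↦1, 3↦3, 4↦2, 5↦5, 6↦4.
So the one-line form is 0 6 1 3 2 5 4.

0 6 1 3 2 5 4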